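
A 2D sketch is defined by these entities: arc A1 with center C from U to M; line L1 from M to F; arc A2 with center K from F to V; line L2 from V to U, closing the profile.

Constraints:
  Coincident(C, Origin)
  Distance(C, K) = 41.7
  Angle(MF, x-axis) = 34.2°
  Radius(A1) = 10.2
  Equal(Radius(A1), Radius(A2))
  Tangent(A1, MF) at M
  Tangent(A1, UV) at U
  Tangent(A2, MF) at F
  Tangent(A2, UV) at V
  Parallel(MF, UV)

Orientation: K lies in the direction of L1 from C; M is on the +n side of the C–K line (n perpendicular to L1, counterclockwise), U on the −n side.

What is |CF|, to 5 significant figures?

42.929

Tangency of A1 to both parallel lines with radius 10.2 puts M and U at C ± 10.2·n: M = (-5.7333, 8.4362), U = (5.7333, -8.4362). Equal radii place F and V the same way about K: F = K + 10.2·n = (28.756, 31.875), V = K − 10.2·n = (40.223, 15.003). Then |CF| = |F − C| = 42.929.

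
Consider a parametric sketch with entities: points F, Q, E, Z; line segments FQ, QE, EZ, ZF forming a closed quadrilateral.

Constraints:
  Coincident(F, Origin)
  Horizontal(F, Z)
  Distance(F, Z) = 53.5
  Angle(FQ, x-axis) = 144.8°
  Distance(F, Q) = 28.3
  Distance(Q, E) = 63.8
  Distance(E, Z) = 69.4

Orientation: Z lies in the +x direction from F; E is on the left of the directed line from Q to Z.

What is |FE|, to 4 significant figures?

65.41

F is at the origin; F and Z share the same y with |FZ| = 53.5 and Z in +x, so Z = (53.5, 0). FQ runs at 144.8° with |FQ| = 28.3, so Q = (-23.13, 16.31). E is determined by |QE| = 63.8 and |EZ| = 69.4 together: it lies at the intersection of circle(Q, 63.8) and circle(Z, 69.4). With |QZ| = 78.34, the foot of the radical line on QZ is 34.41 from Q and the perpendicular offset is √(63.8² − 34.41²) = 53.72. Taking the left-of-QZ solution: E = (21.72, 61.69).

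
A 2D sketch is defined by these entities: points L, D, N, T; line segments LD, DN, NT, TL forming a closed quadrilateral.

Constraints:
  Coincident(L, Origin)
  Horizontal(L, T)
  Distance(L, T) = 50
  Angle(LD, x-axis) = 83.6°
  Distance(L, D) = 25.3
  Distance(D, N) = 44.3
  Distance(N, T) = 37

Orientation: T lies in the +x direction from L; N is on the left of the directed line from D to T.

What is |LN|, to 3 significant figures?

58.5

L is at the origin; LT is horizontal with |LT| = 50.0 and T in +x, so T = (50.0, 0). LD runs at 83.6° with |LD| = 25.3, so D = (2.82, 25.1). N is determined by |DN| = 44.3 and |NT| = 37.0 together: it lies at the intersection of circle(D, 44.3) and circle(T, 37.0). With |DT| = 53.5, the foot of the radical line on DT is 32.3 from D and the perpendicular offset is √(44.3² − 32.3²) = 30.3. Taking the left-of-DT solution: N = (45.6, 36.7).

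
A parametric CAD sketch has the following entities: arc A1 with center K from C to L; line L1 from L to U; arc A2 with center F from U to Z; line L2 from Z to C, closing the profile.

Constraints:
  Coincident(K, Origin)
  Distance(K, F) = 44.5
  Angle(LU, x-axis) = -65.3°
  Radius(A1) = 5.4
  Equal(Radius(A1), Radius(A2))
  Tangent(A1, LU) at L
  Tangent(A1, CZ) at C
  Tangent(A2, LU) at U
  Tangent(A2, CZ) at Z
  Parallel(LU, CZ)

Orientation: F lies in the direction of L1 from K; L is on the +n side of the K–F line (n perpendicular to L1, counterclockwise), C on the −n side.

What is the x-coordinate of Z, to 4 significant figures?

13.69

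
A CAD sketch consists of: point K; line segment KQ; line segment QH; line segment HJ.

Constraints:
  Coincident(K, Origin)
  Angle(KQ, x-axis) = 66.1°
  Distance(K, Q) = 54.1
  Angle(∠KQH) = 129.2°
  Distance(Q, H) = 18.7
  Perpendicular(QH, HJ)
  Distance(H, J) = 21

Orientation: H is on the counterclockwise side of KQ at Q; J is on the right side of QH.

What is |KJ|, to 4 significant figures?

82.20

K is at the origin; KQ runs at 66.1° with length 54.1, so Q = 54.1·(cos 66.1°, sin 66.1°) = (21.92, 49.46). ∠KQH = 129.2°, so QH runs at 66.1° + (180° − 129.2°) = 116.9° from the x-axis; with |QH| = 18.7, H = Q + 18.7·(cos 116.9°, sin 116.9°) = (13.46, 66.14). QH ⟂ HJ; with |HJ| = 21.0 on the right of QH, J = H + 21.0·(0.8918, 0.4524) = (32.19, 75.64). Then |KJ| = |J − K| = 82.20.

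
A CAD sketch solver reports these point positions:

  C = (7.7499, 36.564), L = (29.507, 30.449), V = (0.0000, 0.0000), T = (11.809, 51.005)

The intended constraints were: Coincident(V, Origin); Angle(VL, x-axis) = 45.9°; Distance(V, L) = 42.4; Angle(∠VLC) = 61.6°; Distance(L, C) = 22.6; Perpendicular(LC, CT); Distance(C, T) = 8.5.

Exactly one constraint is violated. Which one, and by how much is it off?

Distance(C, T) = 8.5 — off by 6.50.

V = (0.00, 0.00) ✓; VL at 45.90° ✓; |VL| = 42.40 ✓; ∠VLC = 61.60° ✓; |LC| = 22.60 ✓; ∠(LC, CT) = 90.00° ✓; |CT| = 15.00 ✗.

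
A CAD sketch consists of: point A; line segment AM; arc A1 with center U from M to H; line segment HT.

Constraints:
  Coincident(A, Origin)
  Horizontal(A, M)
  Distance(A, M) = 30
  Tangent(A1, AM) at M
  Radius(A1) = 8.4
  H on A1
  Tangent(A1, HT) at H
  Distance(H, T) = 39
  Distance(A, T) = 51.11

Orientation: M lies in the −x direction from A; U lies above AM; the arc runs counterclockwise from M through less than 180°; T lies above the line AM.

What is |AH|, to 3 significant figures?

23.1

Checks: A.y = 0.00, M.y = 0.00 ✓; ∠(UM, MA) = 90.00° ✓; |UH| = 8.400 ✓; ∠(UH, HT) = 90.00° ✓; |HT| = 39.00 ✓; |AT| = 51.11 ✓.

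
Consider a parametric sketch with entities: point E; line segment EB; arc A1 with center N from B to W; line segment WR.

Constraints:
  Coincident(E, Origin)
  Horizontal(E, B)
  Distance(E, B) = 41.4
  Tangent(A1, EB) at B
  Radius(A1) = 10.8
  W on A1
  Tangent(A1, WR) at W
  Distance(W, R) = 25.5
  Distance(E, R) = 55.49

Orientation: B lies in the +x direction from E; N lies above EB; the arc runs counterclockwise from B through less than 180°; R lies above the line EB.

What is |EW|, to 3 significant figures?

53.4

Checks: |NB| = 10.80 ✓; |NW| = 10.80 ✓; ∠(NW, WR) = 90.00° ✓; |WR| = 25.50 ✓; |ER| = 55.49 ✓.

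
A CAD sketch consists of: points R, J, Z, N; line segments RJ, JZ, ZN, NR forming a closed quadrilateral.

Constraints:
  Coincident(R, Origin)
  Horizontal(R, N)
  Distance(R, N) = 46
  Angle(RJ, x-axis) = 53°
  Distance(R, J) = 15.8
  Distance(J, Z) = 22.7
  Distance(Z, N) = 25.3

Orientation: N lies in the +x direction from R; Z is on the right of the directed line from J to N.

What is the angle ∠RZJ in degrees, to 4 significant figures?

40.86°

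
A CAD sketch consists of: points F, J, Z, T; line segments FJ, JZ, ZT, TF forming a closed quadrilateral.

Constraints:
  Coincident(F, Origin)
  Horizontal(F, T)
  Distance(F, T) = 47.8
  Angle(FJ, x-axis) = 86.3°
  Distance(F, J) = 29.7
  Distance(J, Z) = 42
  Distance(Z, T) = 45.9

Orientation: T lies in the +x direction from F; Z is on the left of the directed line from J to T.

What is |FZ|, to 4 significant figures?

61.06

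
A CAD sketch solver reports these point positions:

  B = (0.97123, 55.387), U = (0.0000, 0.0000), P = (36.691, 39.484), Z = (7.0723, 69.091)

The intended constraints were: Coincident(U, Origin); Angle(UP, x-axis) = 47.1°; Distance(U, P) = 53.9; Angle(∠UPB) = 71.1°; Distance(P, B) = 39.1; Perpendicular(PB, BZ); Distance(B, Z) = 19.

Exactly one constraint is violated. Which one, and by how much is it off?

Distance(B, Z) = 19 — off by 4.00.

U = (0.00, 0.00) ✓; UP at 47.10° ✓; |UP| = 53.90 ✓; ∠UPB = 71.10° ✓; |PB| = 39.10 ✓; ∠(PB, BZ) = 90.00° ✓; |BZ| = 15.00 ✗.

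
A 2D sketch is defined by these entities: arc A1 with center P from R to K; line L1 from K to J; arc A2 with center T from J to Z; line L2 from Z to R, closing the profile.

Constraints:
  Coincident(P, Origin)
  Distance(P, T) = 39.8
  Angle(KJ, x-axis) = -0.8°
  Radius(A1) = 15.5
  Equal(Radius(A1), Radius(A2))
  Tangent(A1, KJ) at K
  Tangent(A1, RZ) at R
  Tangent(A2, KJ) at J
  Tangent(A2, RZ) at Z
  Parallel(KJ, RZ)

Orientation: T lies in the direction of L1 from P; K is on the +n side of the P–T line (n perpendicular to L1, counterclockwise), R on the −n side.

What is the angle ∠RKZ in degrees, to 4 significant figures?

52.09°

The slot axis is L1's direction at -0.8°, so u = (cos -0.8°, sin -0.8°) = (0.9999, -0.01396) and n = (−sin -0.8°, cos -0.8°) = (0.01396, 0.9999). P is at the origin and T lies 39.8 along u from P, so T = 39.8·u = (39.80, -0.5557). Tangency of A1 to both parallel lines with radius 15.5 puts K and R at P ± 15.5·n: K = (0.2164, 15.50), R = (-0.2164, -15.50). Equal radii place J and Z the same way about T: J = T + 15.5·n = (40.01, 14.94), Z = T − 15.5·n = (39.58, -16.05). Then cos ∠RKZ = KR·KZ / (|KR||KZ|), giving 52.09°.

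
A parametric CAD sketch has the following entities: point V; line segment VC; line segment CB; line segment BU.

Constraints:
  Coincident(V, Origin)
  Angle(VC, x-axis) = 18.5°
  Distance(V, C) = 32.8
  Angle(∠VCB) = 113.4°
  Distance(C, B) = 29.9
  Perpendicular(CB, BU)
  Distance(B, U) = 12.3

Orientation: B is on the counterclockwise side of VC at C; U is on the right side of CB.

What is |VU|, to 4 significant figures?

60.34

V is at the origin; VC runs at 18.5° with length 32.8, so C = 32.8·(cos 18.5°, sin 18.5°) = (31.11, 10.41). ∠VCB = 113.4°, so CB runs at 18.5° + (180° − 113.4°) = 85.10° from the x-axis; with |CB| = 29.9, B = C + 29.9·(cos 85.10°, sin 85.10°) = (33.66, 40.20). CB ⟂ BU; with |BU| = 12.3 on the right of CB, U = B + 12.3·(0.9963, -0.08542) = (45.91, 39.15). Then |VU| = |U − V| = 60.34.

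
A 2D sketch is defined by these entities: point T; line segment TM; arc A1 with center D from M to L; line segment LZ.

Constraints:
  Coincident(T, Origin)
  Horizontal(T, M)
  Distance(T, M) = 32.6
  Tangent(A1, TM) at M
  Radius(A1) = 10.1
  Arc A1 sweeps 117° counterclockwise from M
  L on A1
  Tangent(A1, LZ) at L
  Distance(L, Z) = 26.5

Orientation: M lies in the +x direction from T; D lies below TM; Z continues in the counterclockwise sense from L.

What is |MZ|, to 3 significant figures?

38.4

T is at the origin; T and M share the same y with |TM| = 32.6 and M on the +x side, so M = (32.6, 0.00). A1 meets TM tangentially, so DM is at right angles to TM, so D = M + (0, -10.1) = (32.6, -10.1). On A1, M sits at bearing 90° from D; a 117° counterclockwise sweep puts L at bearing 207°, so L = D + 10.1·(cos 207°, sin 207°) = (23.6, -14.7). Tangency of A1 to LZ means the radius DL is perpendicular to LZ, so LZ runs along (−sin 207°, cos 207°); with |LZ| = 26.5, Z = (35.6, -38.3). Then |MZ| = |Z − M| = 38.4.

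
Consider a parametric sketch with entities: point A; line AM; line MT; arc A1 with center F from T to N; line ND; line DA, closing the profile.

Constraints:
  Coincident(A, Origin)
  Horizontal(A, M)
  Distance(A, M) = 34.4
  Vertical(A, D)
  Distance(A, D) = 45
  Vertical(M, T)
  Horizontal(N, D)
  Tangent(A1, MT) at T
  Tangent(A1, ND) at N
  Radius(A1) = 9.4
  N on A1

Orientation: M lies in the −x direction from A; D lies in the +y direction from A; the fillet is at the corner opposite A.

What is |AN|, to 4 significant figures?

51.48

The virtual corner opposite A is at (-34.40, 45.00). The tangent condition forces FT to be normal to MT and the tangent condition forces FN to be normal to ND, with radius 9.4, so the center F sits 9.4 in from both sides at F = (-25.00, 35.60). That places the tangent points at T = (-34.40, 35.60) on MT and N = (-25.00, 45.00) on ND. Then |AN| = |N − A| = 51.48.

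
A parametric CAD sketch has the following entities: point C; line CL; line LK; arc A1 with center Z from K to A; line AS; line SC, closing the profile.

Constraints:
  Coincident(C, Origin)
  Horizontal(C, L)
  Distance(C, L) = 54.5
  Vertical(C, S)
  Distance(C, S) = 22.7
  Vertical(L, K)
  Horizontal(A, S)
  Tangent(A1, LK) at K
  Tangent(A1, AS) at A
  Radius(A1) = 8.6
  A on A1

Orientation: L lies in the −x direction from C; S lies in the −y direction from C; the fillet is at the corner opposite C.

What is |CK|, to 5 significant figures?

56.294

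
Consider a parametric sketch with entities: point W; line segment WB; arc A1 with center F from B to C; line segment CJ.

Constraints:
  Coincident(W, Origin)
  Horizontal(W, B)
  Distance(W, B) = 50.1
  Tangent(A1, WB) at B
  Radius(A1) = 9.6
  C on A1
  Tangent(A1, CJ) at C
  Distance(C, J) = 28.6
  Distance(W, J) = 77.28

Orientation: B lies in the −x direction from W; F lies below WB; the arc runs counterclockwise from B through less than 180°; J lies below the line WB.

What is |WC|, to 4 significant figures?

59.17

W is at the origin; W and B share the same y with |WB| = 50.1 and B on the −x side, so B = (-50.10, 0.000). A1 meets WB tangentially, so FB is at right angles to WB, so F = B + (0, -9.6) = (-50.10, -9.600). Since FC ⟂ CJ (tangency), |FJ| = √(9.6² + 28.6²) = 30.17 regardless of where C sits on A1. So J lies on both circle(W, 77.28) and circle(F, 30.17); the below-WB intersection is J = (-70.37, -31.95). C is the foot of the tangent from J: C = (-58.89, -5.748).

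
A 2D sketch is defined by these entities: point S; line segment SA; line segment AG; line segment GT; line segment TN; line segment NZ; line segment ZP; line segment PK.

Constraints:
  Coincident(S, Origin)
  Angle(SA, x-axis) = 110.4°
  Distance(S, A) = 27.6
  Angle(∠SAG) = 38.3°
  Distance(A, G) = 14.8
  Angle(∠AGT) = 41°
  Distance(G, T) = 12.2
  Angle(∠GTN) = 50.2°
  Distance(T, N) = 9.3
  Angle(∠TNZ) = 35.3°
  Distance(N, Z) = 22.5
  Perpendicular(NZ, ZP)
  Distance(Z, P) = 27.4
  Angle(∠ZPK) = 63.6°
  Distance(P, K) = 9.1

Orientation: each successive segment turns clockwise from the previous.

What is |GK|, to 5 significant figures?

31.114

S is at the origin; SA runs at 110.4° with length 27.6, so A = (-9.6206, 25.869). ∠SAG = 38.3° gives AG at -31.300° from the x-axis; with |AG| = 14.8, G = (3.0254, 18.180). ∠AGT = 41.0° gives GT at -170.30° from the x-axis; with |GT| = 12.2, T = (-9.0002, 16.125). ∠GTN = 50.2° gives TN at 59.900° from the x-axis; with |TN| = 9.3, N = (-4.3361, 24.170). ∠TNZ = 35.3° gives NZ at -84.800° from the x-axis; with |NZ| = 22.5, Z = (-2.2969, 1.7630). The perpendicularity gives ZP at right angles to NZ, so ZP runs at -174.80°; with |ZP| = 27.4, P = (-29.584, -0.72029). ∠ZPK = 63.6° gives PK at 68.800° from the x-axis; with |PK| = 9.1, K = (-26.293, 7.7639). Then |GK| = |K − G| = 31.114.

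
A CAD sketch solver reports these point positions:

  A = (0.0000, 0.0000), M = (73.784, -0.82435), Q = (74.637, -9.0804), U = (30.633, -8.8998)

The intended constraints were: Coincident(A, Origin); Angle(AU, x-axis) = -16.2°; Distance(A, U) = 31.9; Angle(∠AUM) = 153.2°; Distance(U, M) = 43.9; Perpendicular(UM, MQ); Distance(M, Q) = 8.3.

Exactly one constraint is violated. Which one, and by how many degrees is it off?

Perpendicular(UM, MQ) — off by 4.70°.

A = (0.00, 0.00) ✓; AU at -16.20° ✓; |AU| = 31.90 ✓; ∠AUM = 153.2° ✓; |UM| = 43.90 ✓; ∠(UM, MQ) = 94.70° ✗; |MQ| = 8.300 ✓.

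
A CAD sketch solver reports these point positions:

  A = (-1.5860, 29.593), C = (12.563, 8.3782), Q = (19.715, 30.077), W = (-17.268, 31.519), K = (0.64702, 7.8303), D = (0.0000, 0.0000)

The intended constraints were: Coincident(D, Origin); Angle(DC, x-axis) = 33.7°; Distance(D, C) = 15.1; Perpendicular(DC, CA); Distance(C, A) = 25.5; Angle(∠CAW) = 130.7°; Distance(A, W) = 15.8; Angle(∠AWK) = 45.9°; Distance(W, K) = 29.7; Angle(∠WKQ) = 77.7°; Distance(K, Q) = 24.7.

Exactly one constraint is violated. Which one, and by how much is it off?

Distance(K, Q) = 24.7 — off by 4.60.

D = (0.00, 0.00) ✓; DC at 33.70° ✓; |DC| = 15.10 ✓; ∠(DC, CA) = 90.00° ✓; |CA| = 25.50 ✓; ∠CAW = 130.7° ✓; |AW| = 15.80 ✓; ∠AWK = 45.90° ✓; |WK| = 29.70 ✓; ∠WKQ = 77.70° ✓; |KQ| = 29.30 ✗.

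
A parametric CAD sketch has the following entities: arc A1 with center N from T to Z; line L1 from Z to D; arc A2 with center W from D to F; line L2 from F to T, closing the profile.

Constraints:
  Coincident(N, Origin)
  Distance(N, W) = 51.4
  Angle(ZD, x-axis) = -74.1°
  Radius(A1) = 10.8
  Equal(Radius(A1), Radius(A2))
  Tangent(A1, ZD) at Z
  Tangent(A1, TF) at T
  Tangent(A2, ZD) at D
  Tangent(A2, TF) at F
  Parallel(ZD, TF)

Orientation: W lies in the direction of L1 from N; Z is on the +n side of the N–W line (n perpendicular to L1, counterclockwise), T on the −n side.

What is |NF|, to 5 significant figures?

52.522

Tangency of A1 to both parallel lines with radius 10.8 puts Z and T at N ± 10.8·n: Z = (10.387, 2.9588), T = (-10.387, -2.9588). Equal radii place D and F the same way about W: D = W + 10.8·n = (24.468, -46.475), F = W − 10.8·n = (3.6947, -52.392). Then |NF| = |F − N| = 52.522.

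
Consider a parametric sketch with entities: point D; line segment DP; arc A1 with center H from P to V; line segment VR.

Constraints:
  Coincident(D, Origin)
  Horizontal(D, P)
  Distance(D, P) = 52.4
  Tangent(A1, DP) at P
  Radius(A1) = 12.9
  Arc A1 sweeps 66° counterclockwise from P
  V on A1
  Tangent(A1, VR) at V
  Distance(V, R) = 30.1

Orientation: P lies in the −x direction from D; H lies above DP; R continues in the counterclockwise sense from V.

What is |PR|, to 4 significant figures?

42.58

D is at the origin; D and P share the same y with |DP| = 52.4 and P on the −x side, so P = (-52.40, 0.000). Tangency of A1 to DP means the radius HP is perpendicular to DP, so H = P + (0, 12.9) = (-52.40, 12.90). On A1, P sits at bearing -90° from H; a 66° counterclockwise sweep puts V at bearing -24°, so V = H + 12.9·(cos -24°, sin -24°) = (-40.62, 7.653). A1 meets VR tangentially, so HV is at right angles to VR, so VR runs along (−sin -24°, cos -24°); with |VR| = 30.1, R = (-28.37, 35.15). Then |PR| = |R − P| = 42.58.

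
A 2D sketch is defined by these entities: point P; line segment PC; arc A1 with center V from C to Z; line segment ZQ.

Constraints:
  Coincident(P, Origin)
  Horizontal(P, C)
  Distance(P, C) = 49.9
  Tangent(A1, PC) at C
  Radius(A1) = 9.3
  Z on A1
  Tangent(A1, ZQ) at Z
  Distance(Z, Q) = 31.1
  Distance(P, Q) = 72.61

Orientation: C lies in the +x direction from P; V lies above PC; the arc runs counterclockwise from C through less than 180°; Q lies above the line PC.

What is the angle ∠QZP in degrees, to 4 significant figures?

101.2°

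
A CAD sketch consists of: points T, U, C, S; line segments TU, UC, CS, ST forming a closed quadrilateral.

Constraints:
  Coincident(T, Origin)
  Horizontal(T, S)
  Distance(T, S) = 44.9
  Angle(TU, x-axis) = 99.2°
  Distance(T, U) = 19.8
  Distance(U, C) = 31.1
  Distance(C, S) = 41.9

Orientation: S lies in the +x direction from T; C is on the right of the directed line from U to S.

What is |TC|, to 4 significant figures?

11.49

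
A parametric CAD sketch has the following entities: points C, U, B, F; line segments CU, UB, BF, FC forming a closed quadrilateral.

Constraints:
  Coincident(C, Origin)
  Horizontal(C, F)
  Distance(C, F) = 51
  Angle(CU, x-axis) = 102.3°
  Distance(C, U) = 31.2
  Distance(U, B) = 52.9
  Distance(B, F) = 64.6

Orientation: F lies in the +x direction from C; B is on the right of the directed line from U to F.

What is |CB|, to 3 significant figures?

24.3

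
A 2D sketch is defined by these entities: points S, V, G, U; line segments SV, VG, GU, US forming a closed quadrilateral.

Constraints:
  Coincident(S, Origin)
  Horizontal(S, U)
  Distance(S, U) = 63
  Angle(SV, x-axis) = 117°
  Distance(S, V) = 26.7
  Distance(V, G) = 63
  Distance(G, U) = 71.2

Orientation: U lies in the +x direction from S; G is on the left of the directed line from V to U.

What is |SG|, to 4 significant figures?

74.31

Checks: |VG| = 63.00 ✓; |GU| = 71.20 ✓.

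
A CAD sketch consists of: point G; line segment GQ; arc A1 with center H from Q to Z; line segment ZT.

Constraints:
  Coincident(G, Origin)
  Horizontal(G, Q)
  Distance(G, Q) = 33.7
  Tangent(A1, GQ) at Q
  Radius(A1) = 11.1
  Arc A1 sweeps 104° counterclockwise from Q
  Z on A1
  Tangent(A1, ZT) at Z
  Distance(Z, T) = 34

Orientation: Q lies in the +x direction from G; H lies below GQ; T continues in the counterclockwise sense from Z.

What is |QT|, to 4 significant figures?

46.84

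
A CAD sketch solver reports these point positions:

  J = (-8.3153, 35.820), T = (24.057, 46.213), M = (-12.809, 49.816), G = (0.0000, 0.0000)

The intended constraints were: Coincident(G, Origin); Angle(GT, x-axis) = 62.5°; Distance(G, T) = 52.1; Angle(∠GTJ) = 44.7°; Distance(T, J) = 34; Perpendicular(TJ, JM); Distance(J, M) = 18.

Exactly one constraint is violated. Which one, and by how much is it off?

Distance(J, M) = 18 — off by 3.30.

G = (0.00, 0.00) ✓; GT at 62.50° ✓; |GT| = 52.10 ✓; ∠GTJ = 44.70° ✓; |TJ| = 34.00 ✓; ∠(TJ, JM) = 90.00° ✓; |JM| = 14.70 ✗.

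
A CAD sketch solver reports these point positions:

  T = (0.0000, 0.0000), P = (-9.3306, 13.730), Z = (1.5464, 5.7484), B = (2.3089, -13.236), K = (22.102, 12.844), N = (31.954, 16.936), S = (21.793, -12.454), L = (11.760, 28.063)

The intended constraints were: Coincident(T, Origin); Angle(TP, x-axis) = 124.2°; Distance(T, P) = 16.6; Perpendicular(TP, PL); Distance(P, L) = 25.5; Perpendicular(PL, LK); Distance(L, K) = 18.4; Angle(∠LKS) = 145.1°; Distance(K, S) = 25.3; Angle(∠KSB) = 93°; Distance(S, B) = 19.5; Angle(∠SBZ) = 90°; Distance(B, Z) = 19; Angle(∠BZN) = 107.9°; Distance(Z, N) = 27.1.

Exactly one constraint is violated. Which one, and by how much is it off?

Distance(Z, N) = 27.1 — off by 5.30.

T = (0.00, 0.00) ✓; TP at 124.2° ✓; |TP| = 16.60 ✓; ∠(TP, PL) = 90.00° ✓; |PL| = 25.50 ✓; ∠(PL, LK) = 90.00° ✓; |LK| = 18.40 ✓; ∠LKS = 145.1° ✓; |KS| = 25.30 ✓; ∠KSB = 93.00° ✓; |SB| = 19.50 ✓; ∠SBZ = 90.00° ✓; |BZ| = 19.00 ✓; ∠BZN = 107.9° ✓; |ZN| = 32.40 ✗.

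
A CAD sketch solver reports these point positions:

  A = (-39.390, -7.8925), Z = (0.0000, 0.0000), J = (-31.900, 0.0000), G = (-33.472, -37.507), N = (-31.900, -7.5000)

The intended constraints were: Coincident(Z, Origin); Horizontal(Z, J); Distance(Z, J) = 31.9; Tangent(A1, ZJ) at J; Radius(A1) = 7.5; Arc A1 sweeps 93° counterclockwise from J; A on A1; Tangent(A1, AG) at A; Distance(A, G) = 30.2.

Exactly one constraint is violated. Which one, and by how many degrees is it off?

Tangent(A1, AG) at A — off by 8.30°.

Z = (0.00, 0.00) ✓; Z.y = 0.00, J.y = 0.00 ✓; |ZJ| = 31.90 ✓; ∠(NJ, JZ) = 90.00° ✓; |NJ| = 7.500 ✓; bearing(N→A) − bearing(N→J) = 93.00° ✓; |NA| = 7.500 ✓; ∠(NA, AG) = 81.70° ✗; |AG| = 30.20 ✓.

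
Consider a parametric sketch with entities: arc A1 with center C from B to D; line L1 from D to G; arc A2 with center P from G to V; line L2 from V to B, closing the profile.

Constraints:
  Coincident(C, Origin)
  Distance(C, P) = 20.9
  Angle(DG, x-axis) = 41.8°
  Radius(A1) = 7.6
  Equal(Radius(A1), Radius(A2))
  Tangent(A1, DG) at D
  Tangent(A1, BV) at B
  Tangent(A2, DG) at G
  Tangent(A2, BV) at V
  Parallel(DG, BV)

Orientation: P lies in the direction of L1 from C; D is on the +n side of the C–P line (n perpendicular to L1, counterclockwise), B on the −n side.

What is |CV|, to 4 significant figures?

22.24

Tangency of A1 to both parallel lines with radius 7.6 puts D and B at C ± 7.6·n: D = (-5.066, 5.666), B = (5.066, -5.666). Equal radii place G and V the same way about P: G = P + 7.6·n = (10.51, 19.60), V = P − 7.6·n = (20.65, 8.265). Then |CV| = |V − C| = 22.24.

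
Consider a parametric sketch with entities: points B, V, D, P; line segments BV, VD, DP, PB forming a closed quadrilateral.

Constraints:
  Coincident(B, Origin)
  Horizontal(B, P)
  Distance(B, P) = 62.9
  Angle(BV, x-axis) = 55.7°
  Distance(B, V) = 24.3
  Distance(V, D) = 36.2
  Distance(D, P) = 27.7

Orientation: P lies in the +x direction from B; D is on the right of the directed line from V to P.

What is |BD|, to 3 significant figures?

37.3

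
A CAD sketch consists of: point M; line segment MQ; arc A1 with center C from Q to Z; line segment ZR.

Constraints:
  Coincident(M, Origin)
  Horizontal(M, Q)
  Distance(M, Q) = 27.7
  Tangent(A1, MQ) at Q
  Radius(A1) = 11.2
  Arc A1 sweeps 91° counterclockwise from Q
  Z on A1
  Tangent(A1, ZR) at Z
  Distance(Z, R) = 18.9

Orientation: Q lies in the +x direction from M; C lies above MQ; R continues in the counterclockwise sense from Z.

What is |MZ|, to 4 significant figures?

40.53

M is at the origin; M and Q share the same y with |MQ| = 27.7 and Q on the +x side, so Q = (27.70, 0.000). The tangent condition forces CQ to be normal to MQ, so C = Q + (0, 11.2) = (27.70, 11.20). On A1, Q sits at bearing -90° from C; a 91° counterclockwise sweep puts Z at bearing 1°, so Z = C + 11.2·(cos 1°, sin 1°) = (38.90, 11.40). Then |MZ| = |Z − M| = 40.53.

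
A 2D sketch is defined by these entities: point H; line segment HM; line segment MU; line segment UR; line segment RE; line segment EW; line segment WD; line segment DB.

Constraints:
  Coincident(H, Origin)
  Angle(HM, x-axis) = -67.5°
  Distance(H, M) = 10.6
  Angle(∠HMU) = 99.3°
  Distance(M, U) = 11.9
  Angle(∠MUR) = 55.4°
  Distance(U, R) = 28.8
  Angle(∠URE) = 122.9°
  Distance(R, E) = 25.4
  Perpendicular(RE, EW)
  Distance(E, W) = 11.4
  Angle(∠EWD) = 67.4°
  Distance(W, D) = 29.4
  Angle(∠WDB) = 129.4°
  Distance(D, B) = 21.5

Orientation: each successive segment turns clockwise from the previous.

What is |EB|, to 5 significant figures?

39.142

H is at the origin; HM runs at -67.5° with length 10.6, so M = (4.0564, -9.7931). ∠HMU = 99.3° gives MU at -148.20° from the x-axis; with |MU| = 11.9, U = (-6.0573, -16.064). ∠MUR = 55.4° gives UR at 87.200° from the x-axis; with |UR| = 28.8, R = (-4.6504, 12.702). ∠URE = 122.9° gives RE at 30.100° from the x-axis; with |RE| = 25.4, E = (17.324, 25.440). RE ⟂ EW, so EW runs at -59.900°; with |EW| = 11.4, W = (23.042, 15.577). ∠EWD = 67.4° gives WD at -172.50° from the x-axis; with |WD| = 29.4, D = (-6.1068, 11.740). ∠WDB = 129.4° gives DB at 136.90° from the x-axis; with |DB| = 21.5, B = (-21.805, 26.430). Then |EB| = |B − E| = 39.142.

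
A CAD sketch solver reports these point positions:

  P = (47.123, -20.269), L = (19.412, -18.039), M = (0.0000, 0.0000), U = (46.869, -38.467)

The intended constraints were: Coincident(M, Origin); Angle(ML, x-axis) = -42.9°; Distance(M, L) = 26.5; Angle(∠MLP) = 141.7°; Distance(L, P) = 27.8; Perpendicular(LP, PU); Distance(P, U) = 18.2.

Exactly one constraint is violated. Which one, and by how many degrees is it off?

Perpendicular(LP, PU) — off by 3.80°.

M = (0.00, 0.00) ✓; ML at -42.90° ✓; |ML| = 26.50 ✓; ∠MLP = 141.7° ✓; |LP| = 27.80 ✓; ∠(LP, PU) = 86.20° ✗; |PU| = 18.20 ✓.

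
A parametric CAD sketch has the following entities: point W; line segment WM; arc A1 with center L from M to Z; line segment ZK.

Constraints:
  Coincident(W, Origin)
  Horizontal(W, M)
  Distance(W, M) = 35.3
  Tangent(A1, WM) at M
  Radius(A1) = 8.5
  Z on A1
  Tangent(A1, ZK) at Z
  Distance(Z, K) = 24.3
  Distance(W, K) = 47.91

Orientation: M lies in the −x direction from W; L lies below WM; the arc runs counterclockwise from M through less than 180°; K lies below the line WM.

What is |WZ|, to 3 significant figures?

44.7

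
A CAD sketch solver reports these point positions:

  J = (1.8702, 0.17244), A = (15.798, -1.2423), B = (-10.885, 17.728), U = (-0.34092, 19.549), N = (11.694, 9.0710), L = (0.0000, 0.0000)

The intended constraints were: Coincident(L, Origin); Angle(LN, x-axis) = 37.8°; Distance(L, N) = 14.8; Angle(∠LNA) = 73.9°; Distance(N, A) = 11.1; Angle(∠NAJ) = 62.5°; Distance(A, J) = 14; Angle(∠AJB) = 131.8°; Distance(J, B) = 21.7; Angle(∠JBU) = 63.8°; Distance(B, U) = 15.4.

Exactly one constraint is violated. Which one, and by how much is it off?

Distance(B, U) = 15.4 — off by 4.70.

L = (0.00, 0.00) ✓; LN at 37.80° ✓; |LN| = 14.80 ✓; ∠LNA = 73.90° ✓; |NA| = 11.10 ✓; ∠NAJ = 62.50° ✓; |AJ| = 14.00 ✓; ∠AJB = 131.8° ✓; |JB| = 21.70 ✓; ∠JBU = 63.80° ✓; |BU| = 10.70 ✗.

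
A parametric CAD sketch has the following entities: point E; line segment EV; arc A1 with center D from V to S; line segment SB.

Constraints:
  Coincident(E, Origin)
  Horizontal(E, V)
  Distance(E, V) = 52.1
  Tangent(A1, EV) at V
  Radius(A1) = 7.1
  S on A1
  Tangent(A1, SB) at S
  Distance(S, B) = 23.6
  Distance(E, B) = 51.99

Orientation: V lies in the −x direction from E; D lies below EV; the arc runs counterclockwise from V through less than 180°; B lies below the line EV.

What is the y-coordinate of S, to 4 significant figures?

-11.61

Checks: |DS| = 7.100 ✓; ∠(DS, SB) = 90.00° ✓; |SB| = 23.60 ✓; |EB| = 51.99 ✓.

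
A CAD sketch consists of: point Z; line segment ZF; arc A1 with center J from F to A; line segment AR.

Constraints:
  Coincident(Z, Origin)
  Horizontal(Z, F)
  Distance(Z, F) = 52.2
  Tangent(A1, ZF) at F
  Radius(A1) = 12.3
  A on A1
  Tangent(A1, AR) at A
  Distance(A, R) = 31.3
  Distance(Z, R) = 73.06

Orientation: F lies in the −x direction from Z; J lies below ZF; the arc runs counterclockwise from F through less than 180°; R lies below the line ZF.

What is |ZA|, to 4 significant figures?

65.93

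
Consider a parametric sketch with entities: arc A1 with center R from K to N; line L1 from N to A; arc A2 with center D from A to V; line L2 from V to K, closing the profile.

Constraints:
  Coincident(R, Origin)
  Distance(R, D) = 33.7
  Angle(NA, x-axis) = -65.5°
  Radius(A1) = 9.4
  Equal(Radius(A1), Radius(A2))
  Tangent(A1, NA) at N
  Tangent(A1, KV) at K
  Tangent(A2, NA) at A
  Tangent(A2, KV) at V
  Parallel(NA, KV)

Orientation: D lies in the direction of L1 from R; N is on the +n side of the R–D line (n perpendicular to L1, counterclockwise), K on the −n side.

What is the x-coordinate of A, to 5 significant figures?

22.529

Tangency of A1 to both parallel lines with radius 9.4 puts N and K at R ± 9.4·n: N = (8.5536, 3.8981), K = (-8.5536, -3.8981). Equal radii place A and V the same way about D: A = D + 9.4·n = (22.529, -26.768), V = D − 9.4·n = (5.4215, -34.564). So A.x = 22.529.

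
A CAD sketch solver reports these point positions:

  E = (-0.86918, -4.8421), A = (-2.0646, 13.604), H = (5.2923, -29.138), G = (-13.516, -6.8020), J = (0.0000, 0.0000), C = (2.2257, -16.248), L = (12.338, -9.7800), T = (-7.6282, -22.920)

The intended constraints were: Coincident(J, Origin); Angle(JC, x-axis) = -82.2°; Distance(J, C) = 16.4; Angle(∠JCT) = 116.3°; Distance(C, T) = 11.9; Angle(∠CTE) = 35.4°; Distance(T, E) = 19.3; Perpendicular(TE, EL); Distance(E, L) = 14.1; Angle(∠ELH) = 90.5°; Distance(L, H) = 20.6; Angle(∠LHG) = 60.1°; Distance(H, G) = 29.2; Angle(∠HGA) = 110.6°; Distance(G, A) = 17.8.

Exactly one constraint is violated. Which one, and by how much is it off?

Distance(G, A) = 17.8 — off by 5.60.

J = (0.00, 0.00) ✓; JC at -82.20° ✓; |JC| = 16.40 ✓; ∠JCT = 116.3° ✓; |CT| = 11.90 ✓; ∠CTE = 35.40° ✓; |TE| = 19.30 ✓; ∠(TE, EL) = 90.00° ✓; |EL| = 14.10 ✓; ∠ELH = 90.50° ✓; |LH| = 20.60 ✓; ∠LHG = 60.10° ✓; |HG| = 29.20 ✓; ∠HGA = 110.6° ✓; |GA| = 23.40 ✗.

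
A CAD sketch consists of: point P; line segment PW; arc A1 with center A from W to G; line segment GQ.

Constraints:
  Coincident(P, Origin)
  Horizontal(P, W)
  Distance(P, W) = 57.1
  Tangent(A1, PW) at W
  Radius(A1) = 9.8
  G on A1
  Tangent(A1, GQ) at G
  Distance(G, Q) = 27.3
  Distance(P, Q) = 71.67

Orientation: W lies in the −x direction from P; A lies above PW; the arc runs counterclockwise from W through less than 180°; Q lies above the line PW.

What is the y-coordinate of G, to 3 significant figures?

14.1

P is at the origin; P and W share the same y with |PW| = 57.1 and W on the −x side, so W = (-57.1, 0.00). Since A1 is tangent to PW there, AW ⟂ PW, so A = W + (0, 9.8) = (-57.1, 9.80). Since AG ⟂ GQ (tangency), |AQ| = √(9.8² + 27.3²) = 29.0 regardless of where G sits on A1. So Q lies on both circle(P, 71.67) and circle(A, 29.0); the above-PW intersection is Q = (-60.4, 38.6). G is the foot of the tangent from Q: G = (-48.3, 14.1).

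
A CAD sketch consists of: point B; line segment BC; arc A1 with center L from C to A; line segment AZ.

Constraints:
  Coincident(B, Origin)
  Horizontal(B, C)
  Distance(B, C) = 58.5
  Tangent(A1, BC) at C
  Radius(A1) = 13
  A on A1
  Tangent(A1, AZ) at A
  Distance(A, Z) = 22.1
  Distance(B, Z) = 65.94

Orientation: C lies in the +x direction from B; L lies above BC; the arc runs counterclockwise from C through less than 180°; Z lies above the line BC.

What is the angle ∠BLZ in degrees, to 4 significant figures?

91.85°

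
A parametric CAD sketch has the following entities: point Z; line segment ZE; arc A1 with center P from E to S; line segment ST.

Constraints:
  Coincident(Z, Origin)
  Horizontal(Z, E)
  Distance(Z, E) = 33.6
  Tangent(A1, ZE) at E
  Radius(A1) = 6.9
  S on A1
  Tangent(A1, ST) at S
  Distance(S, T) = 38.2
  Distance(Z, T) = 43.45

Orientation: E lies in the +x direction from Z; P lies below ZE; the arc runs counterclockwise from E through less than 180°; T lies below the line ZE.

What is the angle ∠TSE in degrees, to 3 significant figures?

144°

Checks: ∠(PE, EZ) = 90.00° ✓; |PS| = 6.900 ✓; ∠(PS, ST) = 90.00° ✓; |ST| = 38.20 ✓; |ZT| = 43.45 ✓.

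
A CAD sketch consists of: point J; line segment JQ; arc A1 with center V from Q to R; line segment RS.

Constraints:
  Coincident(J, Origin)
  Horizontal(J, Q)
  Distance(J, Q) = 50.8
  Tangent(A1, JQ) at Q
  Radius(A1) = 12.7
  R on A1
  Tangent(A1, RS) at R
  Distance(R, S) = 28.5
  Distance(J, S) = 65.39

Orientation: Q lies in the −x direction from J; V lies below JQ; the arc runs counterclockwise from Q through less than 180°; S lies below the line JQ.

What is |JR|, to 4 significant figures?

64.75

Checks: |VQ| = 12.70 ✓; |VR| = 12.70 ✓; ∠(VR, RS) = 90.00° ✓; |RS| = 28.50 ✓; |JS| = 65.39 ✓.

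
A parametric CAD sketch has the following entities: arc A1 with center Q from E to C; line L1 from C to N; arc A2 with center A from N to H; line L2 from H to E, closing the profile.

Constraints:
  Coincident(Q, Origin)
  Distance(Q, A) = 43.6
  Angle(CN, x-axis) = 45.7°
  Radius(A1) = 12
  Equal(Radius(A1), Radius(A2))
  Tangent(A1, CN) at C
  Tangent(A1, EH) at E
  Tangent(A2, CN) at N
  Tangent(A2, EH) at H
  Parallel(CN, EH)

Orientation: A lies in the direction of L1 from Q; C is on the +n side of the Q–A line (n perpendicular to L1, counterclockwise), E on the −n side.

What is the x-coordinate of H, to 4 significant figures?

39.04

The slot axis is L1's direction at 45.7°, so u = (cos 45.7°, sin 45.7°) = (0.6984, 0.7157) and n = (−sin 45.7°, cos 45.7°) = (-0.7157, 0.6984). Q is at the origin and A lies 43.6 along u from Q, so A = 43.6·u = (30.45, 31.20). Tangency of A1 to both parallel lines with radius 12.0 puts C and E at Q ± 12.0·n: C = (-8.588, 8.381), E = (8.588, -8.381). Equal radii place N and H the same way about A: N = A + 12.0·n = (21.86, 39.59), H = A − 12.0·n = (39.04, 22.82). So H.x = 39.04.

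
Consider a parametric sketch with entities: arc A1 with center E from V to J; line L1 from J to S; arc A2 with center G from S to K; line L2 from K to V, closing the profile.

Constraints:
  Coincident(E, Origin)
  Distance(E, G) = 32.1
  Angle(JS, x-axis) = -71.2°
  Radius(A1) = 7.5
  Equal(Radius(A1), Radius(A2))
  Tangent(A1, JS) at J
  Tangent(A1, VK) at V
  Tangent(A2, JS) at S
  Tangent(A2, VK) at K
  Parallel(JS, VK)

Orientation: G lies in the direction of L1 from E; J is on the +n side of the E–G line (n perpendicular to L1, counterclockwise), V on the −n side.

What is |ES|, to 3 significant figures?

33.0

Tangency of A1 to both parallel lines with radius 7.5 puts J and V at E ± 7.5·n: J = (7.10, 2.42), V = (-7.10, -2.42). Equal radii place S and K the same way about G: S = G + 7.5·n = (17.4, -28.0), K = G − 7.5·n = (3.24, -32.8). Then |ES| = |S − E| = 33.0.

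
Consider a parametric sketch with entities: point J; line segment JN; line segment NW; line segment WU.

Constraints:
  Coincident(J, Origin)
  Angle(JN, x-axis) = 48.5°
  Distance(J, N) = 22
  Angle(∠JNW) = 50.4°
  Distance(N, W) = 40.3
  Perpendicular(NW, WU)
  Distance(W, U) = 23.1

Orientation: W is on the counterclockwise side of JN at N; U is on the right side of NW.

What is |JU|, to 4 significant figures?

47.90

J is at the origin; JN runs at 48.5° with length 22.0, so N = 22.0·(cos 48.5°, sin 48.5°) = (14.58, 16.48). ∠JNW = 50.4°, so NW runs at 48.5° + (180° − 50.4°) = 178.1° from the x-axis; with |NW| = 40.3, W = N + 40.3·(cos 178.1°, sin 178.1°) = (-25.70, 17.81). NW ⟂ WU; with |WU| = 23.1 on the right of NW, U = W + 23.1·(0.03316, 0.9995) = (-24.93, 40.90). Then |JU| = |U − J| = 47.90.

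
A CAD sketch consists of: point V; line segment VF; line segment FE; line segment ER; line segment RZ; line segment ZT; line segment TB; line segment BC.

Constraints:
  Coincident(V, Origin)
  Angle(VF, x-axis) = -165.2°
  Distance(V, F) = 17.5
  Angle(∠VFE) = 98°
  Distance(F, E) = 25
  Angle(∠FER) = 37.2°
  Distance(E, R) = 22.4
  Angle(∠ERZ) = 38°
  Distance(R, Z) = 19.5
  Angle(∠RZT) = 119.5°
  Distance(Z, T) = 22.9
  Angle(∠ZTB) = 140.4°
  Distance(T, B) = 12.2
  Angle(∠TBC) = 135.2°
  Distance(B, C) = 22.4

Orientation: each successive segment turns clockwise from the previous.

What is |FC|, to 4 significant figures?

55.21

V is at the origin; VF runs at -165.2° with length 17.5, so F = (-16.92, -4.470). ∠VFE = 98.0° gives FE at 112.8° from the x-axis; with |FE| = 25.0, E = (-26.61, 18.58). ∠FER = 37.2° gives ER at -30.00° from the x-axis; with |ER| = 22.4, R = (-7.208, 7.376). ∠ERZ = 38.0° gives RZ at -172.0° from the x-axis; with |RZ| = 19.5, Z = (-26.52, 4.662). ∠RZT = 119.5° gives ZT at 127.5° from the x-axis; with |ZT| = 22.9, T = (-40.46, 22.83). ∠ZTB = 140.4° gives TB at 87.90° from the x-axis; with |TB| = 12.2, B = (-40.01, 35.02). ∠TBC = 135.2° gives BC at 43.10° from the x-axis; with |BC| = 22.4, C = (-23.66, 50.33). Then |FC| = |C − F| = 55.21.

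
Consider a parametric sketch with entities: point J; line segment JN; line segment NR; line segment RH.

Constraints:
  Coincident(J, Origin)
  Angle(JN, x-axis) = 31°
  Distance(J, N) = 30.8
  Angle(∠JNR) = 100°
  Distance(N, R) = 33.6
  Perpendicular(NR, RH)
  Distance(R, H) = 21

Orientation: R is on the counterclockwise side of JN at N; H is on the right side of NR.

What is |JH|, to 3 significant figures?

64.4

∠JNR = 100.0°, so NR runs at 31.0° + (180° − 100.0°) = 111° from the x-axis; with |NR| = 33.6, R = N + 33.6·(cos 111°, sin 111°) = (14.4, 47.2). NR is perpendicular to RH; with |RH| = 21.0 on the right of NR, H = R + 21.0·(0.934, 0.358) = (34.0, 54.8). Then |JH| = |H − J| = 64.4.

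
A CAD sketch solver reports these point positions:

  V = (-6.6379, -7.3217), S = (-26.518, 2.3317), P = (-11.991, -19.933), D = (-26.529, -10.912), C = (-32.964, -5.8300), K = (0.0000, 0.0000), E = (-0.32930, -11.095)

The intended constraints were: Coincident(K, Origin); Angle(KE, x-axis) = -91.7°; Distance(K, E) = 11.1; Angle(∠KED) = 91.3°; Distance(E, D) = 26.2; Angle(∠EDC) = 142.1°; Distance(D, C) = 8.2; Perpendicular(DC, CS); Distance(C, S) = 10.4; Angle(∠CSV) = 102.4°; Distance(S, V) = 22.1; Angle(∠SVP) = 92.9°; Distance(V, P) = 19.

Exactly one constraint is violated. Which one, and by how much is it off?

Distance(V, P) = 19 — off by 5.30.

K = (0.00, 0.00) ✓; KE at -91.70° ✓; |KE| = 11.10 ✓; ∠KED = 91.30° ✓; |ED| = 26.20 ✓; ∠EDC = 142.1° ✓; |DC| = 8.200 ✓; ∠(DC, CS) = 90.00° ✓; |CS| = 10.40 ✓; ∠CSV = 102.4° ✓; |SV| = 22.10 ✓; ∠SVP = 92.90° ✓; |VP| = 13.70 ✗.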